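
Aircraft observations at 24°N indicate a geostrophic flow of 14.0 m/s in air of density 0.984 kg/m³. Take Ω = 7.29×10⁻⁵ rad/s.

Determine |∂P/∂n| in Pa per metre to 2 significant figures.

Coriolis parameter at 24°N:
f = 2Ω sin φ = 2 × 7.29×10⁻⁵ × sin 24° = 5.93×10⁻⁵ s⁻¹
Geostrophic balance rearranged: |∂P/∂n| = f ρ V_g
|∂P/∂n| = 5.93×10⁻⁵ × 0.984 × 14.0 = 8.17×10⁻⁴ Pa/m

8.2×10⁻⁴ Pa/m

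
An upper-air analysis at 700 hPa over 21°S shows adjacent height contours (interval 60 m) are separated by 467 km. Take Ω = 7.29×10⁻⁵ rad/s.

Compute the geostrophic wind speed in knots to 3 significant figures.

Coriolis parameter at 21°S:
f = 2Ω sin φ = 2 × 7.29×10⁻⁵ × sin 21° = 5.23×10⁻⁵ s⁻¹
Height gradient: |∂Z/∂n| = 60 m / 467000 m = 1.28×10⁻⁴
On a pressure surface, geostrophic balance gives V_g = (g/f)|∂Z/∂n|:
V_g = 9.81 × 1.28×10⁻⁴ / 5.23×10⁻⁵ = 24.1 m/s
Converting: 24.1 m/s × 1.944 = 46.9 knots

46.9 knots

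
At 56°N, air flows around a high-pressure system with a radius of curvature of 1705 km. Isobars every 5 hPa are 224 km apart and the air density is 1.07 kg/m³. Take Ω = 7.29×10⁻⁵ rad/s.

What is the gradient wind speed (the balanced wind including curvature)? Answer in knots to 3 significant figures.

Coriolis parameter at 56°N:
f = 2Ω sin φ = 2 × 7.29×10⁻⁵ × sin 56° = 1.21×10⁻⁴ s⁻¹
Pressure gradient: |∂P/∂n| = 500 Pa / 224000 m = 2.23×10⁻³ Pa/m
Geostrophic speed: V_g = |∂P/∂n|/(fρ) = 2.23×10⁻³/(1.21×10⁻⁴ × 1.07) = 17.3 m/s
Around a high, pressure-gradient force acts outward with centrifugal, so Coriolis balances both:
fV = (1/ρ)|∂P/∂n| + V²/R  →  V² − fR·V + fR·V_g = 0
With fR = 1.21×10⁻⁴ × 1705×10³ m = 206 m/s:
V = [fR − √((fR)² − 4 fR V_g)]/2 = [206 − √(206² − 4×206×17.3)]/2 = 19 m/s
Supergeostrophic (V > V_g = 17.3 m/s), as expected around a high.
Converting: 19 m/s × 1.944 = 37.0 knots

37.0 knots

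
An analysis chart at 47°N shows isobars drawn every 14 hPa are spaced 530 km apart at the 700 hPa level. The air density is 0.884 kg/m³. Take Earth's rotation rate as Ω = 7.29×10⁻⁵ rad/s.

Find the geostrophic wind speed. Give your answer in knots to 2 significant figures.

Coriolis parameter at 47°N:
f = 2Ω sin φ = 2 × 7.29×10⁻⁵ × sin 47° = 1.07×10⁻⁴ s⁻¹
Pressure gradient: |∂P/∂n| = 1400 Pa / 530000 m = 2.64×10⁻³ Pa/m
Geostrophic balance (pressure-gradient force = Coriolis force):
V_g = (1/(fρ)) |∂P/∂n| = 2.64×10⁻³ / (1.07×10⁻⁴ × 0.884) = 28.0 m/s
Converting: 28.0 m/s × 1.944 = 54 knots

54 knots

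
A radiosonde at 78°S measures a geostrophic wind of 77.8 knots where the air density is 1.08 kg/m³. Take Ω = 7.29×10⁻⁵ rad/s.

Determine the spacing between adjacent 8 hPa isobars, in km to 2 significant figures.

Coriolis parameter at 78°S:
f = 2Ω sin φ = 2 × 7.29×10⁻⁵ × sin 78° = 1.43×10⁻⁴ s⁻¹
Wind speed in SI: 77.8 knots = 40.0 m/s
Geostrophic balance rearranged: |∂P/∂n| = f ρ V_g
|∂P/∂n| = 1.43×10⁻⁴ × 1.08 × 40.0 = 6.16×10⁻³ Pa/m
Isobar spacing: Δn = ΔP/|∂P/∂n| = 800 Pa / 6.16×10⁻³ Pa/m = 129774 m ≈ 130 km

130 km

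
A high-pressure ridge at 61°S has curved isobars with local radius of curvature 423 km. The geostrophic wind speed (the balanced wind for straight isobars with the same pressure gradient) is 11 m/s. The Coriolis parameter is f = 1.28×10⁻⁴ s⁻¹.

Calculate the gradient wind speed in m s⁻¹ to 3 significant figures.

Around a high, pressure-gradient force acts outward with centrifugal, so Coriolis balances both:
fV = (1/ρ)|∂P/∂n| + V²/R  →  V² − fR·V + fR·V_g = 0
With fR = 1.28×10⁻⁴ × 423×10³ m = 54.1 m/s:
V = [fR − √((fR)² − 4 fR V_g)]/2 = [54.1 − √(54.1² − 4×54.1×11)]/2 = 15.4 m/s
Supergeostrophic (V > V_g = 11 m/s), as expected around a high.

15.4 m s⁻¹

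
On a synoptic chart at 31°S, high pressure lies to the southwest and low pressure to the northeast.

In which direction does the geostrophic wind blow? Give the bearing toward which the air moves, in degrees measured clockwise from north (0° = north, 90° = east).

315°

The pressure-gradient force points toward the northeast (bearing 045°).
Geostrophic balance: in the Southern Hemisphere the Coriolis force deflects motion to the left, so the geostrophic wind blows 90° to the left of the pressure-gradient force (low pressure on the right).
Rotating 045° by 90° counterclockwise gives 315° — the wind blows toward the northwest.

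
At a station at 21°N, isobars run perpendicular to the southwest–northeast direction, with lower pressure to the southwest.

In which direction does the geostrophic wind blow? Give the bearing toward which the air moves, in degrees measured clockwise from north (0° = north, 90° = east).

The pressure-gradient force points toward the southwest (bearing 225°).
Geostrophic balance: in the Northern Hemisphere the Coriolis force deflects motion to the right, so the geostrophic wind blows 90° to the right of the pressure-gradient force (low pressure on the left).
Rotating 225° by 90° clockwise gives 315° — the wind blows toward the northwest.

315°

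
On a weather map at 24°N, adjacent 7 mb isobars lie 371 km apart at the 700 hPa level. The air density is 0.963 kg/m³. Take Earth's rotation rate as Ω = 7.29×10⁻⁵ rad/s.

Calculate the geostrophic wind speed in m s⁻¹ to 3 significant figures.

33.0 m s⁻¹

Coriolis parameter at 24°N:
f = 2Ω sin φ = 2 × 7.29×10⁻⁵ × sin 24° = 5.93×10⁻⁵ s⁻¹
Pressure gradient: |∂P/∂n| = 700 Pa / 371000 m = 1.89×10⁻³ Pa/m
Geostrophic balance (pressure-gradient force = Coriolis force):
V_g = (1/(fρ)) |∂P/∂n| = 1.89×10⁻³ / (5.93×10⁻⁵ × 0.963) = 33.0 m/s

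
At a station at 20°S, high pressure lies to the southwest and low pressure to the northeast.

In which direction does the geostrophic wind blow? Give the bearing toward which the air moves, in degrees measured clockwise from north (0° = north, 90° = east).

315°

The pressure-gradient force points toward the northeast (bearing 045°).
Geostrophic balance: in the Southern Hemisphere the Coriolis force deflects motion to the left, so the geostrophic wind blows 90° to the left of the pressure-gradient force (low pressure on the right).
Rotating 045° by 90° counterclockwise gives 315° — the wind blows toward the northwest.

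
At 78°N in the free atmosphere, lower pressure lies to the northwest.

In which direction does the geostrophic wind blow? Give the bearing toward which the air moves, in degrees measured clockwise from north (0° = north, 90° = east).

045°

The pressure-gradient force points toward the northwest (bearing 315°).
Geostrophic balance: in the Northern Hemisphere the Coriolis force deflects motion to the right, so the geostrophic wind blows 90° to the right of the pressure-gradient force (low pressure on the left).
Rotating 315° by 90° clockwise gives 045° — the wind blows toward the northeast.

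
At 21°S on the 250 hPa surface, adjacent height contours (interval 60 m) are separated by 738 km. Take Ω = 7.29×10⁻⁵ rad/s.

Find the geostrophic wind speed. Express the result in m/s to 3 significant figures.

Coriolis parameter at 21°S:
f = 2Ω sin φ = 2 × 7.29×10⁻⁵ × sin 21° = 5.23×10⁻⁵ s⁻¹
Height gradient: |∂Z/∂n| = 60 m / 738000 m = 8.13×10⁻⁵
On a pressure surface, geostrophic balance gives V_g = (g/f)|∂Z/∂n|:
V_g = 9.81 × 8.13×10⁻⁵ / 5.23×10⁻⁵ = 15.3 m/s

15.3 m/s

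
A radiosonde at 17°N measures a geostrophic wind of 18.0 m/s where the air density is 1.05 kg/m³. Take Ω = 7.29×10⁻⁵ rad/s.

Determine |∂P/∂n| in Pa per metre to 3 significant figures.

8.06×10⁻⁴ Pa/m

Coriolis parameter at 17°N:
f = 2Ω sin φ = 2 × 7.29×10⁻⁵ × sin 17° = 4.26×10⁻⁵ s⁻¹
Geostrophic balance rearranged: |∂P/∂n| = f ρ V_g
|∂P/∂n| = 4.26×10⁻⁵ × 1.05 × 18.0 = 8.06×10⁻⁴ Pa/m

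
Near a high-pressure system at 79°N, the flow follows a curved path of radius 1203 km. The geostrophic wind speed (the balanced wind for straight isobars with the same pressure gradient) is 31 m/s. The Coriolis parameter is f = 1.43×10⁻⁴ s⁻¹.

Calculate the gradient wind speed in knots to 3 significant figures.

Around a high, pressure-gradient force acts outward with centrifugal, so Coriolis balances both:
fV = (1/ρ)|∂P/∂n| + V²/R  →  V² − fR·V + fR·V_g = 0
With fR = 1.43×10⁻⁴ × 1203×10³ m = 172 m/s:
V = [fR − √((fR)² − 4 fR V_g)]/2 = [172 − √(172² − 4×172×31)]/2 = 40.6 m/s
Supergeostrophic (V > V_g = 31 m/s), as expected around a high.
Converting: 40.6 m/s × 1.944 = 78.9 knots

78.9 knots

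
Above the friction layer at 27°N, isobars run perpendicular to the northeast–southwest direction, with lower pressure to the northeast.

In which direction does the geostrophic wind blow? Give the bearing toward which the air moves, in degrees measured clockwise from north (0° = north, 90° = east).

135°

The pressure-gradient force points toward the northeast (bearing 045°).
Geostrophic balance: in the Northern Hemisphere the Coriolis force deflects motion to the right, so the geostrophic wind blows 90° to the right of the pressure-gradient force (low pressure on the left).
Rotating 045° by 90° clockwise gives 135° — the wind blows toward the southeast.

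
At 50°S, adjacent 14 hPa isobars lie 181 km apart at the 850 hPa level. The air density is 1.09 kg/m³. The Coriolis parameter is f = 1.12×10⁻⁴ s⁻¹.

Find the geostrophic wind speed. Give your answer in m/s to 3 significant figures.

Pressure gradient: |∂P/∂n| = 1400 Pa / 181000 m = 7.73×10⁻³ Pa/m
Geostrophic balance (pressure-gradient force = Coriolis force):
V_g = (1/(fρ)) |∂P/∂n| = 7.73×10⁻³ / (1.12×10⁻⁴ × 1.09) = 63.4 m/s

63.4 m/s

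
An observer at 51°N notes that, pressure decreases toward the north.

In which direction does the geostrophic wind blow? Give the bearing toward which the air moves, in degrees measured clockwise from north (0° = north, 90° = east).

090°

The pressure-gradient force points toward the north (bearing 000°).
Geostrophic balance: in the Northern Hemisphere the Coriolis force deflects motion to the right, so the geostrophic wind blows 90° to the right of the pressure-gradient force (low pressure on the left).
Rotating 000° by 90° clockwise gives 090° — the wind blows toward the east.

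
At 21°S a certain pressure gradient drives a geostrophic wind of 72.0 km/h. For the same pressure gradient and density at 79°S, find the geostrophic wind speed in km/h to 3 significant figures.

26.3 km/h

With the same pressure gradient and density, V_g ∝ 1/f ∝ 1/sin φ.
V₂ = V₁ · sin φ₁ / sin φ₂ = 72.0 × sin 21° / sin 79°
V₂ = 72.0 × 0.3584/0.9816 = 26.3 km/h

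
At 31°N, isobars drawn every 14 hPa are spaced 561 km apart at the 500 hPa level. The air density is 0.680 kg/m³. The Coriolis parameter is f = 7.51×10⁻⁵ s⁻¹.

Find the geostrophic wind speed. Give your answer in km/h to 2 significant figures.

Pressure gradient: |∂P/∂n| = 1400 Pa / 561000 m = 2.50×10⁻³ Pa/m
Geostrophic balance (pressure-gradient force = Coriolis force):
V_g = (1/(fρ)) |∂P/∂n| = 2.50×10⁻³ / (7.51×10⁻⁵ × 0.680) = 48.9 m/s
Converting: 48.9 m/s × 3.6 = 180 km/h

180 km/h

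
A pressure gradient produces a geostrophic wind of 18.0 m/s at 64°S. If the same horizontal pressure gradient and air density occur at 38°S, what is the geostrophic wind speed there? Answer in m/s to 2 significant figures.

With the same pressure gradient and density, V_g ∝ 1/f ∝ 1/sin φ.
V₂ = V₁ · sin φ₁ / sin φ₂ = 18.0 × sin 64° / sin 38°
V₂ = 18.0 × 0.8988/0.6157 = 26 m/s

26 m/s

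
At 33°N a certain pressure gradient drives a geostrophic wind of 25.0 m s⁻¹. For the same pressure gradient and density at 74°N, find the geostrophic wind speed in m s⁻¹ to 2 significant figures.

14 m s⁻¹

With the same pressure gradient and density, V_g ∝ 1/f ∝ 1/sin φ.
V₂ = V₁ · sin φ₁ / sin φ₂ = 25.0 × sin 33° / sin 74°
V₂ = 25.0 × 0.5446/0.9613 = 14 m s⁻¹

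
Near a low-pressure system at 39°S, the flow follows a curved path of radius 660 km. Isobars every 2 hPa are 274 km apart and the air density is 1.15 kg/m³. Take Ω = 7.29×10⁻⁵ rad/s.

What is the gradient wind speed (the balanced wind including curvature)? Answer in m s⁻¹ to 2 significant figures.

Coriolis parameter at 39°S:
f = 2Ω sin φ = 2 × 7.29×10⁻⁵ × sin 39° = 9.18×10⁻⁵ s⁻¹
Pressure gradient: |∂P/∂n| = 200 Pa / 274000 m = 7.30×10⁻⁴ Pa/m
Geostrophic speed: V_g = |∂P/∂n|/(fρ) = 7.30×10⁻⁴/(9.18×10⁻⁵ × 1.15) = 6.92 m/s
Around a low, centrifugal force acts outward with Coriolis, so pressure-gradient force balances both:
(1/ρ)|∂P/∂n| = fV + V²/R  →  V² + fR·V − fR·V_g = 0
With fR = 9.18×10⁻⁵ × 660×10³ m = 60.6 m/s:
V = [−fR + √((fR)² + 4 fR V_g)]/2 = [−60.6 + √(60.6² + 4×60.6×6.92)]/2 = 6.27 m/s
Subgeostrophic (V < V_g = 6.92 m/s), as expected around a low.

6.3 m s⁻¹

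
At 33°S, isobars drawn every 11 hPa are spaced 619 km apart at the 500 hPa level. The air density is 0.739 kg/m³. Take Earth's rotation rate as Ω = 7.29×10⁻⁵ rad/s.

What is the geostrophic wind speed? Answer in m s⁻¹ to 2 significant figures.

Coriolis parameter at 33°S:
f = 2Ω sin φ = 2 × 7.29×10⁻⁵ × sin 33° = 7.94×10⁻⁵ s⁻¹
Pressure gradient: |∂P/∂n| = 1100 Pa / 619000 m = 1.78×10⁻³ Pa/m
Geostrophic balance (pressure-gradient force = Coriolis force):
V_g = (1/(fρ)) |∂P/∂n| = 1.78×10⁻³ / (7.94×10⁻⁵ × 0.739) = 30.3 m/s

30 m s⁻¹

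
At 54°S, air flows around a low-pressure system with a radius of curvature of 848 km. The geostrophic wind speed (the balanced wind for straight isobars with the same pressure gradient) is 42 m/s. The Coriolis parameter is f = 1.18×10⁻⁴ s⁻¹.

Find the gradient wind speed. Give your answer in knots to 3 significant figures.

61.9 knots

Around a low, centrifugal force acts outward with Coriolis, so pressure-gradient force balances both:
(1/ρ)|∂P/∂n| = fV + V²/R  →  V² + fR·V − fR·V_g = 0
With fR = 1.18×10⁻⁴ × 848×10³ m = 100 m/s:
V = [−fR + √((fR)² + 4 fR V_g)]/2 = [−100 + √(100² + 4×100×42)]/2 = 31.9 m/s
Subgeostrophic (V < V_g = 42 m/s), as expected around a low.
Converting: 31.9 m/s × 1.944 = 61.9 knots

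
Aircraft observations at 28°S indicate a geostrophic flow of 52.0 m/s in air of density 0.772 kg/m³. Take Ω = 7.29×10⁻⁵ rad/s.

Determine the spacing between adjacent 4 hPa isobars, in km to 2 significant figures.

150 km

Coriolis parameter at 28°S:
f = 2Ω sin φ = 2 × 7.29×10⁻⁵ × sin 28° = 6.84×10⁻⁵ s⁻¹
Geostrophic balance rearranged: |∂P/∂n| = f ρ V_g
|∂P/∂n| = 6.84×10⁻⁵ × 0.772 × 52.0 = 2.75×10⁻³ Pa/m
Isobar spacing: Δn = ΔP/|∂P/∂n| = 400 Pa / 2.75×10⁻³ Pa/m = 145570 m ≈ 150 km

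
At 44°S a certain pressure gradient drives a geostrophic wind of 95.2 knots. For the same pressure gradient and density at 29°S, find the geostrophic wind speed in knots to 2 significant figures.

140 knots

With the same pressure gradient and density, V_g ∝ 1/f ∝ 1/sin φ.
V₂ = V₁ · sin φ₁ / sin φ₂ = 95.2 × sin 44° / sin 29°
V₂ = 95.2 × 0.6947/0.4848 = 140 knots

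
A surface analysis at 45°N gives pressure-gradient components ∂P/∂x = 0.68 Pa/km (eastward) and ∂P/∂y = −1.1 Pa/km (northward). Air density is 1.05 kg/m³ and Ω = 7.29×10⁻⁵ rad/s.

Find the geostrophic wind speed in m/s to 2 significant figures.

Coriolis parameter at 45°N:
f = 2Ω sin φ = 2 × 7.29×10⁻⁵ × sin 45° = 1.03×10⁻⁴ s⁻¹
Component geostrophic relations (x east, y north):
u_g = −(1/(fρ)) ∂P/∂y,  v_g = (1/(fρ)) ∂P/∂x
u_g = −(−1.1×10⁻³)/(1.03×10⁻⁴ × 1.05) = 10.2 m/s;  v_g = (0.68×10⁻³)/(1.03×10⁻⁴ × 1.05) = 6.28 m/s
|V_g| = √(u_g² + v_g²) = 11.9 m/s

12 m/s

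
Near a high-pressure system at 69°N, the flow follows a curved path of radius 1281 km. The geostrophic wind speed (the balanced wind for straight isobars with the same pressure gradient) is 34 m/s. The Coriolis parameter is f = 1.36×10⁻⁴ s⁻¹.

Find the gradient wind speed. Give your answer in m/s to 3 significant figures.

46.3 m/s

Around a high, pressure-gradient force acts outward with centrifugal, so Coriolis balances both:
fV = (1/ρ)|∂P/∂n| + V²/R  →  V² − fR·V + fR·V_g = 0
With fR = 1.36×10⁻⁴ × 1281×10³ m = 174 m/s:
V = [fR − √((fR)² − 4 fR V_g)]/2 = [174 − √(174² − 4×174×34)]/2 = 46.3 m/s
Supergeostrophic (V > V_g = 34 m/s), as expected around a high.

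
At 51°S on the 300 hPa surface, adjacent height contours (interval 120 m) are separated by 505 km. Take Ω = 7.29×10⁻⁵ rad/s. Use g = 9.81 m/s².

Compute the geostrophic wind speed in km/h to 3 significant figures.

Coriolis parameter at 51°S:
f = 2Ω sin φ = 2 × 7.29×10⁻⁵ × sin 51° = 1.13×10⁻⁴ s⁻¹
Height gradient: |∂Z/∂n| = 120 m / 505000 m = 2.38×10⁻⁴
On a pressure surface, geostrophic balance gives V_g = (g/f)|∂Z/∂n|:
V_g = 9.81 × 2.38×10⁻⁴ / 1.13×10⁻⁴ = 20.6 m/s
Converting: 20.6 m/s × 3.6 = 74.1 km/h

74.1 km/h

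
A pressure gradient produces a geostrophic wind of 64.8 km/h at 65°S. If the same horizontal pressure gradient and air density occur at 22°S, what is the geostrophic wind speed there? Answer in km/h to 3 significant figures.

157 km/h

With the same pressure gradient and density, V_g ∝ 1/f ∝ 1/sin φ.
V₂ = V₁ · sin φ₁ / sin φ₂ = 64.8 × sin 65° / sin 22°
V₂ = 64.8 × 0.9063/0.3746 = 157 km/h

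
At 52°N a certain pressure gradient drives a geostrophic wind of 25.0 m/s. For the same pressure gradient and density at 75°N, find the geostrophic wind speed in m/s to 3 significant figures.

With the same pressure gradient and density, V_g ∝ 1/f ∝ 1/sin φ.
V₂ = V₁ · sin φ₁ / sin φ₂ = 25.0 × sin 52° / sin 75°
V₂ = 25.0 × 0.7880/0.9659 = 20.4 m/s

20.4 m/s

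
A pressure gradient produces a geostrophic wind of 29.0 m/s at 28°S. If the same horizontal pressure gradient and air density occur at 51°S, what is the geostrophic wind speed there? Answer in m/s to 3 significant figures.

17.5 m/s

With the same pressure gradient and density, V_g ∝ 1/f ∝ 1/sin φ.
V₂ = V₁ · sin φ₁ / sin φ₂ = 29.0 × sin 28° / sin 51°
V₂ = 29.0 × 0.4695/0.7771 = 17.5 m/s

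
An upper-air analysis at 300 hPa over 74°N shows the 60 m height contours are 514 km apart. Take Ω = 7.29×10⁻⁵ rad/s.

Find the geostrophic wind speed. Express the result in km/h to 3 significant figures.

Coriolis parameter at 74°N:
f = 2Ω sin φ = 2 × 7.29×10⁻⁵ × sin 74° = 1.40×10⁻⁴ s⁻¹
Height gradient: |∂Z/∂n| = 60 m / 514000 m = 1.17×10⁻⁴
On a pressure surface, geostrophic balance gives V_g = (g/f)|∂Z/∂n|:
V_g = 9.81 × 1.17×10⁻⁴ / 1.40×10⁻⁴ = 8.17 m/s
Converting: 8.17 m/s × 3.6 = 29.4 km/h

29.4 km/h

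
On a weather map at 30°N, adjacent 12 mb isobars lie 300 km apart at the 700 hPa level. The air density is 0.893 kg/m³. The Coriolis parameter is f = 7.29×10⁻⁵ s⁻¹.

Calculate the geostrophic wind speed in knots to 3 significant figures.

119 knots

Pressure gradient: |∂P/∂n| = 1200 Pa / 300000 m = 4.00×10⁻³ Pa/m
Geostrophic balance (pressure-gradient force = Coriolis force):
V_g = (1/(fρ)) |∂P/∂n| = 4.00×10⁻³ / (7.29×10⁻⁵ × 0.893) = 61.4 m/s
Converting: 61.4 m/s × 1.944 = 119 knots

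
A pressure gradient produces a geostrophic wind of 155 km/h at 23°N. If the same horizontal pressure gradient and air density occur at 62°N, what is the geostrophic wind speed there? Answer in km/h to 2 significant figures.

With the same pressure gradient and density, V_g ∝ 1/f ∝ 1/sin φ.
V₂ = V₁ · sin φ₁ / sin φ₂ = 155 × sin 23° / sin 62°
V₂ = 155 × 0.3907/0.8829 = 69 km/h

69 km/h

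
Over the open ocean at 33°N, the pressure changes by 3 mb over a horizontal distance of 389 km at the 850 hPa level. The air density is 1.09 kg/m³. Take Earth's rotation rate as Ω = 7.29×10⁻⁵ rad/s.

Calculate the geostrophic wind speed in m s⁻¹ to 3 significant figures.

Coriolis parameter at 33°N:
f = 2Ω sin φ = 2 × 7.29×10⁻⁵ × sin 33° = 7.94×10⁻⁵ s⁻¹
Pressure gradient: |∂P/∂n| = 300 Pa / 389000 m = 7.71×10⁻⁴ Pa/m
Geostrophic balance (pressure-gradient force = Coriolis force):
V_g = (1/(fρ)) |∂P/∂n| = 7.71×10⁻⁴ / (7.94×10⁻⁵ × 1.09) = 8.91 m/s

8.91 m s⁻¹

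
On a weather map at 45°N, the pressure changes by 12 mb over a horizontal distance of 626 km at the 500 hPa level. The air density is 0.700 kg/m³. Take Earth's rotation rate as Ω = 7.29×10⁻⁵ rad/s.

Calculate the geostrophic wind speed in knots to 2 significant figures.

52 knots

Coriolis parameter at 45°N:
f = 2Ω sin φ = 2 × 7.29×10⁻⁵ × sin 45° = 1.03×10⁻⁴ s⁻¹
Pressure gradient: |∂P/∂n| = 1200 Pa / 626000 m = 1.92×10⁻³ Pa/m
Geostrophic balance (pressure-gradient force = Coriolis force):
V_g = (1/(fρ)) |∂P/∂n| = 1.92×10⁻³ / (1.03×10⁻⁴ × 0.700) = 26.6 m/s
Converting: 26.6 m/s × 1.944 = 52 knots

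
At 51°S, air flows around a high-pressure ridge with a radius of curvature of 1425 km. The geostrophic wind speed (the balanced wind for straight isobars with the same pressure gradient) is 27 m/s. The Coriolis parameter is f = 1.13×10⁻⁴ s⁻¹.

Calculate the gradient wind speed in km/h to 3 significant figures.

Around a high, pressure-gradient force acts outward with centrifugal, so Coriolis balances both:
fV = (1/ρ)|∂P/∂n| + V²/R  →  V² − fR·V + fR·V_g = 0
With fR = 1.13×10⁻⁴ × 1425×10³ m = 161 m/s:
V = [fR − √((fR)² − 4 fR V_g)]/2 = [161 − √(161² − 4×161×27)]/2 = 34.3 m/s
Supergeostrophic (V > V_g = 27 m/s), as expected around a high.
Converting: 34.3 m/s × 3.6 = 124 km/h

124 km/h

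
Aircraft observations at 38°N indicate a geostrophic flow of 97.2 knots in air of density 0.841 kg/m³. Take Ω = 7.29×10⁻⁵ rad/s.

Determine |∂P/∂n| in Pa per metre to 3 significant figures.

3.77×10⁻³ Pa/m

Coriolis parameter at 38°N:
f = 2Ω sin φ = 2 × 7.29×10⁻⁵ × sin 38° = 8.98×10⁻⁵ s⁻¹
Wind speed in SI: 97.2 knots = 50.0 m/s
Geostrophic balance rearranged: |∂P/∂n| = f ρ V_g
|∂P/∂n| = 8.98×10⁻⁵ × 0.841 × 50.0 = 3.77×10⁻³ Pa/m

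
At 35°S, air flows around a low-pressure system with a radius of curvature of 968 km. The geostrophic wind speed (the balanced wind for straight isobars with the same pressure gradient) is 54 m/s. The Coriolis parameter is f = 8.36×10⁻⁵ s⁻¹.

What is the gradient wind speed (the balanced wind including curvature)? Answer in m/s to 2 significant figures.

Around a low, centrifugal force acts outward with Coriolis, so pressure-gradient force balances both:
(1/ρ)|∂P/∂n| = fV + V²/R  →  V² + fR·V − fR·V_g = 0
With fR = 8.36×10⁻⁵ × 968×10³ m = 80.9 m/s:
V = [−fR + √((fR)² + 4 fR V_g)]/2 = [−80.9 + √(80.9² + 4×80.9×54)]/2 = 37 m/s
Subgeostrophic (V < V_g = 54 m/s), as expected around a low.

37 m/s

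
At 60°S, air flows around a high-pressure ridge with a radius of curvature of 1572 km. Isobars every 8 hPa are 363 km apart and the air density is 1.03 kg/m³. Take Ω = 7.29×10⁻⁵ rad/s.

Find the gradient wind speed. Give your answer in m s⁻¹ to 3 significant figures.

18.7 m s⁻¹

Coriolis parameter at 60°S:
f = 2Ω sin φ = 2 × 7.29×10⁻⁵ × sin 60° = 1.26×10⁻⁴ s⁻¹
Pressure gradient: |∂P/∂n| = 800 Pa / 363000 m = 2.20×10⁻³ Pa/m
Geostrophic speed: V_g = |∂P/∂n|/(fρ) = 2.20×10⁻³/(1.26×10⁻⁴ × 1.03) = 16.9 m/s
Around a high, pressure-gradient force acts outward with centrifugal, so Coriolis balances both:
fV = (1/ρ)|∂P/∂n| + V²/R  →  V² − fR·V + fR·V_g = 0
With fR = 1.26×10⁻⁴ × 1572×10³ m = 198 m/s:
V = [fR − √((fR)² − 4 fR V_g)]/2 = [198 − √(198² − 4×198×16.9)]/2 = 18.7 m/s
Supergeostrophic (V > V_g = 16.9 m/s), as expected around a high.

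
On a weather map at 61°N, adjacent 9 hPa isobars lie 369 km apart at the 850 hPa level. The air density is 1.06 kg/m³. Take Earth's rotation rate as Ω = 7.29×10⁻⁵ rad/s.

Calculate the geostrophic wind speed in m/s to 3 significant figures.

Coriolis parameter at 61°N:
f = 2Ω sin φ = 2 × 7.29×10⁻⁵ × sin 61° = 1.28×10⁻⁴ s⁻¹
Pressure gradient: |∂P/∂n| = 900 Pa / 369000 m = 2.44×10⁻³ Pa/m
Geostrophic balance (pressure-gradient force = Coriolis force):
V_g = (1/(fρ)) |∂P/∂n| = 2.44×10⁻³ / (1.28×10⁻⁴ × 1.06) = 18.0 m/s

18.0 m/s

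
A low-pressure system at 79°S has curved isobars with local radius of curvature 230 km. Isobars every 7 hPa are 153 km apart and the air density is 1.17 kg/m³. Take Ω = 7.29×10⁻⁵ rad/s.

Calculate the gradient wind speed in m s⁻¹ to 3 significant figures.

Coriolis parameter at 79°S:
f = 2Ω sin φ = 2 × 7.29×10⁻⁵ × sin 79° = 1.43×10⁻⁴ s⁻¹
Pressure gradient: |∂P/∂n| = 700 Pa / 153000 m = 4.58×10⁻³ Pa/m
Geostrophic speed: V_g = |∂P/∂n|/(fρ) = 4.58×10⁻³/(1.43×10⁻⁴ × 1.17) = 27.3 m/s
Around a low, centrifugal force acts outward with Coriolis, so pressure-gradient force balances both:
(1/ρ)|∂P/∂n| = fV + V²/R  →  V² + fR·V − fR·V_g = 0
With fR = 1.43×10⁻⁴ × 230×10³ m = 32.9 m/s:
V = [−fR + √((fR)² + 4 fR V_g)]/2 = [−32.9 + √(32.9² + 4×32.9×27.3)]/2 = 17.8 m/s
Subgeostrophic (V < V_g = 27.3 m/s), as expected around a low.

17.8 m s⁻¹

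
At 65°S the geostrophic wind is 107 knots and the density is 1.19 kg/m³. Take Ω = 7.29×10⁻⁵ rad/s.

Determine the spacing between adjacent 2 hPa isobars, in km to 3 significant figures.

Coriolis parameter at 65°S:
f = 2Ω sin φ = 2 × 7.29×10⁻⁵ × sin 65° = 1.32×10⁻⁴ s⁻¹
Wind speed in SI: 107 knots = 55.0 m/s
Geostrophic balance rearranged: |∂P/∂n| = f ρ V_g
|∂P/∂n| = 1.32×10⁻⁴ × 1.19 × 55.0 = 8.66×10⁻³ Pa/m
Isobar spacing: Δn = ΔP/|∂P/∂n| = 200 Pa / 8.66×10⁻³ Pa/m = 23106 m ≈ 23.1 km

23.1 km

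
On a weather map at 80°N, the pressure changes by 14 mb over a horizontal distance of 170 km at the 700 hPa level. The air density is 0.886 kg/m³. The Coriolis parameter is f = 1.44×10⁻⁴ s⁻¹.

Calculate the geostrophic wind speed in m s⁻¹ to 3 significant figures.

Pressure gradient: |∂P/∂n| = 1400 Pa / 170000 m = 8.24×10⁻³ Pa/m
Geostrophic balance (pressure-gradient force = Coriolis force):
V_g = (1/(fρ)) |∂P/∂n| = 8.24×10⁻³ / (1.44×10⁻⁴ × 0.886) = 64.5 m/s

64.5 m s⁻¹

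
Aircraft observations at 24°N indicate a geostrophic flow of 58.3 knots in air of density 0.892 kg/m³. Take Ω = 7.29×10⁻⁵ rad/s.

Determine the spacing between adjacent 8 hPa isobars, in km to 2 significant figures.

500 km

Coriolis parameter at 24°N:
f = 2Ω sin φ = 2 × 7.29×10⁻⁵ × sin 24° = 5.93×10⁻⁵ s⁻¹
Wind speed in SI: 58.3 knots = 30.0 m/s
Geostrophic balance rearranged: |∂P/∂n| = f ρ V_g
|∂P/∂n| = 5.93×10⁻⁵ × 0.892 × 30.0 = 1.59×10⁻³ Pa/m
Isobar spacing: Δn = ΔP/|∂P/∂n| = 800 Pa / 1.59×10⁻³ Pa/m = 504252 m ≈ 500 km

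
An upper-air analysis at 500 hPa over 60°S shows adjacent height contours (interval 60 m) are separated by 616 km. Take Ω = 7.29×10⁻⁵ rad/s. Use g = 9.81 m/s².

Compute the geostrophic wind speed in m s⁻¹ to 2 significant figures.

7.6 m s⁻¹

Coriolis parameter at 60°S:
f = 2Ω sin φ = 2 × 7.29×10⁻⁵ × sin 60° = 1.26×10⁻⁴ s⁻¹
Height gradient: |∂Z/∂n| = 60 m / 616000 m = 9.74×10⁻⁵
On a pressure surface, geostrophic balance gives V_g = (g/f)|∂Z/∂n|:
V_g = 9.81 × 9.74×10⁻⁵ / 1.26×10⁻⁴ = 7.57 m/s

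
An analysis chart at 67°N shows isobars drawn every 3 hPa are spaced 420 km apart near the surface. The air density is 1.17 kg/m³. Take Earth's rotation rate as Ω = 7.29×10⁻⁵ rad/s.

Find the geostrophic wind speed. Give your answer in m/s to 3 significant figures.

4.55 m/s

Coriolis parameter at 67°N:
f = 2Ω sin φ = 2 × 7.29×10⁻⁵ × sin 67° = 1.34×10⁻⁴ s⁻¹
Pressure gradient: |∂P/∂n| = 300 Pa / 420000 m = 7.14×10⁻⁴ Pa/m
Geostrophic balance (pressure-gradient force = Coriolis force):
V_g = (1/(fρ)) |∂P/∂n| = 7.14×10⁻⁴ / (1.34×10⁻⁴ × 1.17) = 4.55 m/s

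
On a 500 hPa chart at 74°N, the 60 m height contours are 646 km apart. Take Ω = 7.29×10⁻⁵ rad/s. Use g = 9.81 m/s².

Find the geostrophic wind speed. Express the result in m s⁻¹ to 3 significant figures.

Coriolis parameter at 74°N:
f = 2Ω sin φ = 2 × 7.29×10⁻⁵ × sin 74° = 1.40×10⁻⁴ s⁻¹
Height gradient: |∂Z/∂n| = 60 m / 646000 m = 9.29×10⁻⁵
On a pressure surface, geostrophic balance gives V_g = (g/f)|∂Z/∂n|:
V_g = 9.81 × 9.29×10⁻⁵ / 1.40×10⁻⁴ = 6.50 m/s

6.50 m s⁻¹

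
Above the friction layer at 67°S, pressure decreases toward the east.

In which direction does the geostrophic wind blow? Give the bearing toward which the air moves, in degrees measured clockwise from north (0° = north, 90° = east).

The pressure-gradient force points toward the east (bearing 090°).
Geostrophic balance: in the Southern Hemisphere the Coriolis force deflects motion to the left, so the geostrophic wind blows 90° to the left of the pressure-gradient force (low pressure on the right).
Rotating 090° by 90° counterclockwise gives 000° — the wind blows toward the north.

000°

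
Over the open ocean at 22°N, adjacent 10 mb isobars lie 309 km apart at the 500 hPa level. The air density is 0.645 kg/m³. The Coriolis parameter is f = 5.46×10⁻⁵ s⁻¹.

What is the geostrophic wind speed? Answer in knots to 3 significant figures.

Pressure gradient: |∂P/∂n| = 1000 Pa / 309000 m = 3.24×10⁻³ Pa/m
Geostrophic balance (pressure-gradient force = Coriolis force):
V_g = (1/(fρ)) |∂P/∂n| = 3.24×10⁻³ / (5.46×10⁻⁵ × 0.645) = 91.9 m/s
Converting: 91.9 m/s × 1.944 = 179 knots

179 knots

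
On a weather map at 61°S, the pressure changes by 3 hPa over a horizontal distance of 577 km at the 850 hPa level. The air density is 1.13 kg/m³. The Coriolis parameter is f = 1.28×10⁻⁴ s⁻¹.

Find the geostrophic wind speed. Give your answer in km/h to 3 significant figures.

12.9 km/h

Pressure gradient: |∂P/∂n| = 300 Pa / 577000 m = 5.20×10⁻⁴ Pa/m
Geostrophic balance (pressure-gradient force = Coriolis force):
V_g = (1/(fρ)) |∂P/∂n| = 5.20×10⁻⁴ / (1.28×10⁻⁴ × 1.13) = 3.59 m/s
Converting: 3.59 m/s × 3.6 = 12.9 km/h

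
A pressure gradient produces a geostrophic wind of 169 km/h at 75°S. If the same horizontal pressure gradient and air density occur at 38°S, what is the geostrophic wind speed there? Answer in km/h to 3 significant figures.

With the same pressure gradient and density, V_g ∝ 1/f ∝ 1/sin φ.
V₂ = V₁ · sin φ₁ / sin φ₂ = 169 × sin 75° / sin 38°
V₂ = 169 × 0.9659/0.6157 = 265 km/h

265 km/h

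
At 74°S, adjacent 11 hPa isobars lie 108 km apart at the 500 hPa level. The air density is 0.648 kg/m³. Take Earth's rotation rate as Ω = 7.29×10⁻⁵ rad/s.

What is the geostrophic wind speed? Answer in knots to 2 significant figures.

Coriolis parameter at 74°S:
f = 2Ω sin φ = 2 × 7.29×10⁻⁵ × sin 74° = 1.40×10⁻⁴ s⁻¹
Pressure gradient: |∂P/∂n| = 1100 Pa / 108000 m = 1.02×10⁻² Pa/m
Geostrophic balance (pressure-gradient force = Coriolis force):
V_g = (1/(fρ)) |∂P/∂n| = 1.02×10⁻² / (1.40×10⁻⁴ × 0.648) = 112 m/s
Converting: 112 m/s × 1.944 = 220 knots

220 knots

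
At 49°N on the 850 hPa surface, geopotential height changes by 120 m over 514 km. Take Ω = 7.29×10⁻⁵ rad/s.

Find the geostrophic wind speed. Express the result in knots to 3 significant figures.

Coriolis parameter at 49°N:
f = 2Ω sin φ = 2 × 7.29×10⁻⁵ × sin 49° = 1.10×10⁻⁴ s⁻¹
Height gradient: |∂Z/∂n| = 120 m / 514000 m = 2.33×10⁻⁴
On a pressure surface, geostrophic balance gives V_g = (g/f)|∂Z/∂n|:
V_g = 9.81 × 2.33×10⁻⁴ / 1.10×10⁻⁴ = 20.8 m/s
Converting: 20.8 m/s × 1.944 = 40.5 knots

40.5 knots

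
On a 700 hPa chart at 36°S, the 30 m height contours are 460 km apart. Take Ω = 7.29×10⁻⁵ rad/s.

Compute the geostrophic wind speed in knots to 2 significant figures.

15 knots

Coriolis parameter at 36°S:
f = 2Ω sin φ = 2 × 7.29×10⁻⁵ × sin 36° = 8.57×10⁻⁵ s⁻¹
Height gradient: |∂Z/∂n| = 30 m / 460000 m = 6.52×10⁻⁵
On a pressure surface, geostrophic balance gives V_g = (g/f)|∂Z/∂n|:
V_g = 9.81 × 6.52×10⁻⁵ / 8.57×10⁻⁵ = 7.47 m/s
Converting: 7.47 m/s × 1.944 = 15 knots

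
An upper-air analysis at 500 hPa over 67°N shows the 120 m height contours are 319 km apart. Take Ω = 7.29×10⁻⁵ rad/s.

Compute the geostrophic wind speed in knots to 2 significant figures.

Coriolis parameter at 67°N:
f = 2Ω sin φ = 2 × 7.29×10⁻⁵ × sin 67° = 1.34×10⁻⁴ s⁻¹
Height gradient: |∂Z/∂n| = 120 m / 319000 m = 3.76×10⁻⁴
On a pressure surface, geostrophic balance gives V_g = (g/f)|∂Z/∂n|:
V_g = 9.81 × 3.76×10⁻⁴ / 1.34×10⁻⁴ = 27.5 m/s
Converting: 27.5 m/s × 1.944 = 53 knots

53 knots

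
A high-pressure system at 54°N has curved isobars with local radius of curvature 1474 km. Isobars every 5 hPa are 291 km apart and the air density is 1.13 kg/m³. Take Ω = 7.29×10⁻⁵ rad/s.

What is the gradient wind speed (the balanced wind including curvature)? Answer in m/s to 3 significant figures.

Coriolis parameter at 54°N:
f = 2Ω sin φ = 2 × 7.29×10⁻⁵ × sin 54° = 1.18×10⁻⁴ s⁻¹
Pressure gradient: |∂P/∂n| = 500 Pa / 291000 m = 1.72×10⁻³ Pa/m
Geostrophic speed: V_g = |∂P/∂n|/(fρ) = 1.72×10⁻³/(1.18×10⁻⁴ × 1.13) = 12.9 m/s
Around a high, pressure-gradient force acts outward with centrifugal, so Coriolis balances both:
fV = (1/ρ)|∂P/∂n| + V²/R  →  V² − fR·V + fR·V_g = 0
With fR = 1.18×10⁻⁴ × 1474×10³ m = 174 m/s:
V = [fR − √((fR)² − 4 fR V_g)]/2 = [174 − √(174² − 4×174×12.9)]/2 = 14 m/s
Supergeostrophic (V > V_g = 12.9 m/s), as expected around a high.

14.0 m/s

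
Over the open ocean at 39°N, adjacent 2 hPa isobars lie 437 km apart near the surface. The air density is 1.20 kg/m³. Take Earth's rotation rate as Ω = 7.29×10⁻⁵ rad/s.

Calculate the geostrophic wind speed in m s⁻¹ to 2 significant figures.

Coriolis parameter at 39°N:
f = 2Ω sin φ = 2 × 7.29×10⁻⁵ × sin 39° = 9.18×10⁻⁵ s⁻¹
Pressure gradient: |∂P/∂n| = 200 Pa / 437000 m = 4.58×10⁻⁴ Pa/m
Geostrophic balance (pressure-gradient force = Coriolis force):
V_g = (1/(fρ)) |∂P/∂n| = 4.58×10⁻⁴ / (9.18×10⁻⁵ × 1.20) = 4.16 m/s

4.2 m s⁻¹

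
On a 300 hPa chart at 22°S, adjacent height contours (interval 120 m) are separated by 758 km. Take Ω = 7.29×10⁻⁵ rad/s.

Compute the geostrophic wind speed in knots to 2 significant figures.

Coriolis parameter at 22°S:
f = 2Ω sin φ = 2 × 7.29×10⁻⁵ × sin 22° = 5.46×10⁻⁵ s⁻¹
Height gradient: |∂Z/∂n| = 120 m / 758000 m = 1.58×10⁻⁴
On a pressure surface, geostrophic balance gives V_g = (g/f)|∂Z/∂n|:
V_g = 9.81 × 1.58×10⁻⁴ / 5.46×10⁻⁵ = 28.4 m/s
Converting: 28.4 m/s × 1.944 = 55 knots

55 knots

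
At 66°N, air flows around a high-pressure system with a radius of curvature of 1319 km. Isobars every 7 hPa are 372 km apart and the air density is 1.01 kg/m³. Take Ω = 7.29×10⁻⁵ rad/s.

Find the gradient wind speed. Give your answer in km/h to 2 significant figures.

55 km/h

Coriolis parameter at 66°N:
f = 2Ω sin φ = 2 × 7.29×10⁻⁵ × sin 66° = 1.33×10⁻⁴ s⁻¹
Pressure gradient: |∂P/∂n| = 700 Pa / 372000 m = 1.88×10⁻³ Pa/m
Geostrophic speed: V_g = |∂P/∂n|/(fρ) = 1.88×10⁻³/(1.33×10⁻⁴ × 1.01) = 14.0 m/s
Around a high, pressure-gradient force acts outward with centrifugal, so Coriolis balances both:
fV = (1/ρ)|∂P/∂n| + V²/R  →  V² − fR·V + fR·V_g = 0
With fR = 1.33×10⁻⁴ × 1319×10³ m = 176 m/s:
V = [fR − √((fR)² − 4 fR V_g)]/2 = [176 − √(176² − 4×176×14)]/2 = 15.3 m/s
Supergeostrophic (V > V_g = 14 m/s), as expected around a high.
Converting: 15.3 m/s × 3.6 = 55 km/h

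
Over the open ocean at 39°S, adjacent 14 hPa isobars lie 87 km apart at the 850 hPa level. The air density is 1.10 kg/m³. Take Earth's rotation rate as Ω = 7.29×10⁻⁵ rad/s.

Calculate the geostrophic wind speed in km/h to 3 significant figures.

Coriolis parameter at 39°S:
f = 2Ω sin φ = 2 × 7.29×10⁻⁵ × sin 39° = 9.18×10⁻⁵ s⁻¹
Pressure gradient: |∂P/∂n| = 1400 Pa / 87000 m = 1.61×10⁻² Pa/m
Geostrophic balance (pressure-gradient force = Coriolis force):
V_g = (1/(fρ)) |∂P/∂n| = 1.61×10⁻² / (9.18×10⁻⁵ × 1.10) = 159 m/s
Converting: 159 m/s × 3.6 = 574 km/h

574 km/h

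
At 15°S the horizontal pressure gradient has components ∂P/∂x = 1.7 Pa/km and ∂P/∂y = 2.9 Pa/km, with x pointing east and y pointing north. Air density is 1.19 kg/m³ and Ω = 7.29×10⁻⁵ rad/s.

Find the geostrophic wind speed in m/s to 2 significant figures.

Coriolis parameter at 15°S:
f = 2Ω sin φ = 2 × 7.29×10⁻⁵ × sin 15° = 3.77×10⁻⁵ s⁻¹
In the Southern Hemisphere f is negative: f = −3.77×10⁻⁵ s⁻¹.
Component geostrophic relations (x east, y north):
u_g = −(1/(fρ)) ∂P/∂y,  v_g = (1/(fρ)) ∂P/∂x
u_g = −(2.9×10⁻³)/(−3.77×10⁻⁵ × 1.19) = 64.6 m/s;  v_g = (1.7×10⁻³)/(−3.77×10⁻⁵ × 1.19) = −37.9 m/s
|V_g| = √(u_g² + v_g²) = 74.9 m/s

75 m/s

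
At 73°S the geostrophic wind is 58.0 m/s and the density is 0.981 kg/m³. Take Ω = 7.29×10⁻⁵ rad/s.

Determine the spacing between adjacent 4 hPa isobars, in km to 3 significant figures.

50.4 km

Coriolis parameter at 73°S:
f = 2Ω sin φ = 2 × 7.29×10⁻⁵ × sin 73° = 1.39×10⁻⁴ s⁻¹
Geostrophic balance rearranged: |∂P/∂n| = f ρ V_g
|∂P/∂n| = 1.39×10⁻⁴ × 0.981 × 58.0 = 7.93×10⁻³ Pa/m
Isobar spacing: Δn = ΔP/|∂P/∂n| = 400 Pa / 7.93×10⁻³ Pa/m = 50421 m ≈ 50.4 km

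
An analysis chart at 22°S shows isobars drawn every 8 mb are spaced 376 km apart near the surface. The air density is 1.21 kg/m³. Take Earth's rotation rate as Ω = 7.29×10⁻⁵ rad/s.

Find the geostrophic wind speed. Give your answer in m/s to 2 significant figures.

Coriolis parameter at 22°S:
f = 2Ω sin φ = 2 × 7.29×10⁻⁵ × sin 22° = 5.46×10⁻⁵ s⁻¹
Pressure gradient: |∂P/∂n| = 800 Pa / 376000 m = 2.13×10⁻³ Pa/m
Geostrophic balance (pressure-gradient force = Coriolis force):
V_g = (1/(fρ)) |∂P/∂n| = 2.13×10⁻³ / (5.46×10⁻⁵ × 1.21) = 32.2 m/s

32 m/s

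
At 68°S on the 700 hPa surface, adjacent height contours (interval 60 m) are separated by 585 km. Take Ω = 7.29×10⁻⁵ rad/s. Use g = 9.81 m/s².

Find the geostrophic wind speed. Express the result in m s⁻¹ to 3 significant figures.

7.44 m s⁻¹

Coriolis parameter at 68°S:
f = 2Ω sin φ = 2 × 7.29×10⁻⁵ × sin 68° = 1.35×10⁻⁴ s⁻¹
Height gradient: |∂Z/∂n| = 60 m / 585000 m = 1.03×10⁻⁴
On a pressure surface, geostrophic balance gives V_g = (g/f)|∂Z/∂n|:
V_g = 9.81 × 1.03×10⁻⁴ / 1.35×10⁻⁴ = 7.44 m/s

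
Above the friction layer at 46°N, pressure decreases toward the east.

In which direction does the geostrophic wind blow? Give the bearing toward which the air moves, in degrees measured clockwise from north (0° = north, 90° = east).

180°

The pressure-gradient force points toward the east (bearing 090°).
Geostrophic balance: in the Northern Hemisphere the Coriolis force deflects motion to the right, so the geostrophic wind blows 90° to the right of the pressure-gradient force (low pressure on the left).
Rotating 090° by 90° clockwise gives 180° — the wind blows toward the south.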